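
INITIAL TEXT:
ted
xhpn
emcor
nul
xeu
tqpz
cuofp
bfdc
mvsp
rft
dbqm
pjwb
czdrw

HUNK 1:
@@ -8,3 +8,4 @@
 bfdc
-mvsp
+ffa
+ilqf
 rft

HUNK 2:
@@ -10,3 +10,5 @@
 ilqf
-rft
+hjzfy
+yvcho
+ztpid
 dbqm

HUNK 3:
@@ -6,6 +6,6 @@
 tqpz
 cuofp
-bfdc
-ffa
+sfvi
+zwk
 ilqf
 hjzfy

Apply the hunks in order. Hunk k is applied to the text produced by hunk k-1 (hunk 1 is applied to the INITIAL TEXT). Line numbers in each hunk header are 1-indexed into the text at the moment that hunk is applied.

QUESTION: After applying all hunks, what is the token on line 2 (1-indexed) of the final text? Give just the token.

Hunk 1: at line 8 remove [mvsp] add [ffa,ilqf] -> 14 lines: ted xhpn emcor nul xeu tqpz cuofp bfdc ffa ilqf rft dbqm pjwb czdrw
Hunk 2: at line 10 remove [rft] add [hjzfy,yvcho,ztpid] -> 16 lines: ted xhpn emcor nul xeu tqpz cuofp bfdc ffa ilqf hjzfy yvcho ztpid dbqm pjwb czdrw
Hunk 3: at line 6 remove [bfdc,ffa] add [sfvi,zwk] -> 16 lines: ted xhpn emcor nul xeu tqpz cuofp sfvi zwk ilqf hjzfy yvcho ztpid dbqm pjwb czdrw
Final line 2: xhpn

Answer: xhpn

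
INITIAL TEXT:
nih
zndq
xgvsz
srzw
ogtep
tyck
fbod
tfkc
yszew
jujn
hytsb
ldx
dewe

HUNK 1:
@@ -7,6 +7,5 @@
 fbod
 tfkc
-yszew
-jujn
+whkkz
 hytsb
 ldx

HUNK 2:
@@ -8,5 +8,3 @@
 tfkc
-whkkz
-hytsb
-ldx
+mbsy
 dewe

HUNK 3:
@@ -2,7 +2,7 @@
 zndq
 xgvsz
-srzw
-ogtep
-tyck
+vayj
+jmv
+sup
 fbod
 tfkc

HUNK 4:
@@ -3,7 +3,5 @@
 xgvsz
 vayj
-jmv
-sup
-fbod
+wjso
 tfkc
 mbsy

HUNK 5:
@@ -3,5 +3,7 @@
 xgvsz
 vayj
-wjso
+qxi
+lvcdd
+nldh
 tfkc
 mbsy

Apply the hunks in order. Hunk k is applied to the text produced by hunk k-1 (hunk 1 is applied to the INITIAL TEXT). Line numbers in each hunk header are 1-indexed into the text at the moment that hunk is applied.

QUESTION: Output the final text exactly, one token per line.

Hunk 1: at line 7 remove [yszew,jujn] add [whkkz] -> 12 lines: nih zndq xgvsz srzw ogtep tyck fbod tfkc whkkz hytsb ldx dewe
Hunk 2: at line 8 remove [whkkz,hytsb,ldx] add [mbsy] -> 10 lines: nih zndq xgvsz srzw ogtep tyck fbod tfkc mbsy dewe
Hunk 3: at line 2 remove [srzw,ogtep,tyck] add [vayj,jmv,sup] -> 10 lines: nih zndq xgvsz vayj jmv sup fbod tfkc mbsy dewe
Hunk 4: at line 3 remove [jmv,sup,fbod] add [wjso] -> 8 lines: nih zndq xgvsz vayj wjso tfkc mbsy dewe
Hunk 5: at line 3 remove [wjso] add [qxi,lvcdd,nldh] -> 10 lines: nih zndq xgvsz vayj qxi lvcdd nldh tfkc mbsy dewe

Answer: nih
zndq
xgvsz
vayj
qxi
lvcdd
nldh
tfkc
mbsy
dewe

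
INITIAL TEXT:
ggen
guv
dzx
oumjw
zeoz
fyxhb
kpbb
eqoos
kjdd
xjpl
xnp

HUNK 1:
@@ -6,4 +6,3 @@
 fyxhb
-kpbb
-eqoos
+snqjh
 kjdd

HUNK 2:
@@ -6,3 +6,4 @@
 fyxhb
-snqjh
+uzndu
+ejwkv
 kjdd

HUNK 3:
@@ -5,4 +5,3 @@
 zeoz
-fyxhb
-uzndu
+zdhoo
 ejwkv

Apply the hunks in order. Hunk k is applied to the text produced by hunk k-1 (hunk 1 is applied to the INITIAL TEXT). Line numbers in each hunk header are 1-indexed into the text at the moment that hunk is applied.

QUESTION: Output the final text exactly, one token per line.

Hunk 1: at line 6 remove [kpbb,eqoos] add [snqjh] -> 10 lines: ggen guv dzx oumjw zeoz fyxhb snqjh kjdd xjpl xnp
Hunk 2: at line 6 remove [snqjh] add [uzndu,ejwkv] -> 11 lines: ggen guv dzx oumjw zeoz fyxhb uzndu ejwkv kjdd xjpl xnp
Hunk 3: at line 5 remove [fyxhb,uzndu] add [zdhoo] -> 10 lines: ggen guv dzx oumjw zeoz zdhoo ejwkv kjdd xjpl xnp

Answer: ggen
guv
dzx
oumjw
zeoz
zdhoo
ejwkv
kjdd
xjpl
xnp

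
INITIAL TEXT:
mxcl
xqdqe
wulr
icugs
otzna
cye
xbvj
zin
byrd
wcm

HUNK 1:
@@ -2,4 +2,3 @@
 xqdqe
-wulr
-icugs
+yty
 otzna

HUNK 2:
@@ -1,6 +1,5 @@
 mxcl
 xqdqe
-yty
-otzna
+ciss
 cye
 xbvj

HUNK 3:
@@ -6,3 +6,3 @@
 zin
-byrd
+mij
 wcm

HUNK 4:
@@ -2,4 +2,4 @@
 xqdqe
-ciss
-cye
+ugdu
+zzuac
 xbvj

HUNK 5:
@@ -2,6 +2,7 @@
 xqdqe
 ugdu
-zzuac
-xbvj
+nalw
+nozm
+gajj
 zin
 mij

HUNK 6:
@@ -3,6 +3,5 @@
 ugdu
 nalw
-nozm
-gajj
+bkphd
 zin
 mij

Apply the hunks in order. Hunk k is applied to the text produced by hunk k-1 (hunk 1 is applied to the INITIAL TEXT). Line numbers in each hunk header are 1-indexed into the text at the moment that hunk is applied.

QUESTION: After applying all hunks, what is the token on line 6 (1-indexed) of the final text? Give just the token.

Hunk 1: at line 2 remove [wulr,icugs] add [yty] -> 9 lines: mxcl xqdqe yty otzna cye xbvj zin byrd wcm
Hunk 2: at line 1 remove [yty,otzna] add [ciss] -> 8 lines: mxcl xqdqe ciss cye xbvj zin byrd wcm
Hunk 3: at line 6 remove [byrd] add [mij] -> 8 lines: mxcl xqdqe ciss cye xbvj zin mij wcm
Hunk 4: at line 2 remove [ciss,cye] add [ugdu,zzuac] -> 8 lines: mxcl xqdqe ugdu zzuac xbvj zin mij wcm
Hunk 5: at line 2 remove [zzuac,xbvj] add [nalw,nozm,gajj] -> 9 lines: mxcl xqdqe ugdu nalw nozm gajj zin mij wcm
Hunk 6: at line 3 remove [nozm,gajj] add [bkphd] -> 8 lines: mxcl xqdqe ugdu nalw bkphd zin mij wcm
Final line 6: zin

Answer: zin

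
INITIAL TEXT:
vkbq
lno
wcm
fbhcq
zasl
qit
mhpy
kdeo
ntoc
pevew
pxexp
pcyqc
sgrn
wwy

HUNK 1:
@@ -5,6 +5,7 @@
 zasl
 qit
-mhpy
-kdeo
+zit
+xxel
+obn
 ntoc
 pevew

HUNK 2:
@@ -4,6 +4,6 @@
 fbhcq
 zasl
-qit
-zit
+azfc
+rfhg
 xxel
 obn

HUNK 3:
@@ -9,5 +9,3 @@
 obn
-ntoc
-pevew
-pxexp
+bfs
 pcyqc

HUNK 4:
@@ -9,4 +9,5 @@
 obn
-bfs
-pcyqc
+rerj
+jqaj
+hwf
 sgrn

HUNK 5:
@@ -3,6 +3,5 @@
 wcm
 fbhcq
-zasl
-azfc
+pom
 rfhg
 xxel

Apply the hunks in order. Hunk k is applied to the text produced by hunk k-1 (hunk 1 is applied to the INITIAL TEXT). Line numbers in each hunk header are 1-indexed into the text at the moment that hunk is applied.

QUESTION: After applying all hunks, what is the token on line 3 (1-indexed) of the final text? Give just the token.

Hunk 1: at line 5 remove [mhpy,kdeo] add [zit,xxel,obn] -> 15 lines: vkbq lno wcm fbhcq zasl qit zit xxel obn ntoc pevew pxexp pcyqc sgrn wwy
Hunk 2: at line 4 remove [qit,zit] add [azfc,rfhg] -> 15 lines: vkbq lno wcm fbhcq zasl azfc rfhg xxel obn ntoc pevew pxexp pcyqc sgrn wwy
Hunk 3: at line 9 remove [ntoc,pevew,pxexp] add [bfs] -> 13 lines: vkbq lno wcm fbhcq zasl azfc rfhg xxel obn bfs pcyqc sgrn wwy
Hunk 4: at line 9 remove [bfs,pcyqc] add [rerj,jqaj,hwf] -> 14 lines: vkbq lno wcm fbhcq zasl azfc rfhg xxel obn rerj jqaj hwf sgrn wwy
Hunk 5: at line 3 remove [zasl,azfc] add [pom] -> 13 lines: vkbq lno wcm fbhcq pom rfhg xxel obn rerj jqaj hwf sgrn wwy
Final line 3: wcm

Answer: wcm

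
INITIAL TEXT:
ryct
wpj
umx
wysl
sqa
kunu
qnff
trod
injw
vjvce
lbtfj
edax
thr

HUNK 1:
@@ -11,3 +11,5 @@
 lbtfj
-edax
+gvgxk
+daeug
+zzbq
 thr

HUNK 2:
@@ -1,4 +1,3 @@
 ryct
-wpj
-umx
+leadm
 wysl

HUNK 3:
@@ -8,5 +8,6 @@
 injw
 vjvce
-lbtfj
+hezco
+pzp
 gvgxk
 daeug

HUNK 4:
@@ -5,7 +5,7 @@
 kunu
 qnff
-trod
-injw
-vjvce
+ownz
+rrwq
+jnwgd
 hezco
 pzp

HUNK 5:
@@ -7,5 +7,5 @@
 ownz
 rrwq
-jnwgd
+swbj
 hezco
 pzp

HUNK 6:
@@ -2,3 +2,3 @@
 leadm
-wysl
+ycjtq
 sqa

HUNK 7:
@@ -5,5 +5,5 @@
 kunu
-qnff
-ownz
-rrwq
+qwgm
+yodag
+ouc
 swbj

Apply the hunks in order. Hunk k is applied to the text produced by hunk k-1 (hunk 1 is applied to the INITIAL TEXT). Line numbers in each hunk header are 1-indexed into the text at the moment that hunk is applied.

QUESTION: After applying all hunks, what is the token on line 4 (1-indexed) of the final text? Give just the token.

Answer: sqa

Derivation:
Hunk 1: at line 11 remove [edax] add [gvgxk,daeug,zzbq] -> 15 lines: ryct wpj umx wysl sqa kunu qnff trod injw vjvce lbtfj gvgxk daeug zzbq thr
Hunk 2: at line 1 remove [wpj,umx] add [leadm] -> 14 lines: ryct leadm wysl sqa kunu qnff trod injw vjvce lbtfj gvgxk daeug zzbq thr
Hunk 3: at line 8 remove [lbtfj] add [hezco,pzp] -> 15 lines: ryct leadm wysl sqa kunu qnff trod injw vjvce hezco pzp gvgxk daeug zzbq thr
Hunk 4: at line 5 remove [trod,injw,vjvce] add [ownz,rrwq,jnwgd] -> 15 lines: ryct leadm wysl sqa kunu qnff ownz rrwq jnwgd hezco pzp gvgxk daeug zzbq thr
Hunk 5: at line 7 remove [jnwgd] add [swbj] -> 15 lines: ryct leadm wysl sqa kunu qnff ownz rrwq swbj hezco pzp gvgxk daeug zzbq thr
Hunk 6: at line 2 remove [wysl] add [ycjtq] -> 15 lines: ryct leadm ycjtq sqa kunu qnff ownz rrwq swbj hezco pzp gvgxk daeug zzbq thr
Hunk 7: at line 5 remove [qnff,ownz,rrwq] add [qwgm,yodag,ouc] -> 15 lines: ryct leadm ycjtq sqa kunu qwgm yodag ouc swbj hezco pzp gvgxk daeug zzbq thr
Final line 4: sqa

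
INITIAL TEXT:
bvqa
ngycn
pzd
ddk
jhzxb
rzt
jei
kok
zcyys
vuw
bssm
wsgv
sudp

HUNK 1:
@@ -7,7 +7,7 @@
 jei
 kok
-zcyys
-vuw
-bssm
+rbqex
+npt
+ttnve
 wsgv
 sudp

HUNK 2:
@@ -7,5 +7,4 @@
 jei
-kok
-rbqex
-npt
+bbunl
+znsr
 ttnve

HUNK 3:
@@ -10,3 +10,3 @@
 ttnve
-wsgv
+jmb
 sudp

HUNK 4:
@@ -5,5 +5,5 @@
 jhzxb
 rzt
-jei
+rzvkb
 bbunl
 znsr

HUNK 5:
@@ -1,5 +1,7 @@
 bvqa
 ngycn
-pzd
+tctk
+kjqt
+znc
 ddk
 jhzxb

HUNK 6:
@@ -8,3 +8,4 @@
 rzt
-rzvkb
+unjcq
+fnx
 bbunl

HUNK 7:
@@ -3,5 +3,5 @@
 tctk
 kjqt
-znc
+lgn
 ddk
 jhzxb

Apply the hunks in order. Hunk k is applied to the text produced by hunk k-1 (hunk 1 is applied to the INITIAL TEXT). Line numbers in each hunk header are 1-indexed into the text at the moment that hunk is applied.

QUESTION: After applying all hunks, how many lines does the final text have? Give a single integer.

Hunk 1: at line 7 remove [zcyys,vuw,bssm] add [rbqex,npt,ttnve] -> 13 lines: bvqa ngycn pzd ddk jhzxb rzt jei kok rbqex npt ttnve wsgv sudp
Hunk 2: at line 7 remove [kok,rbqex,npt] add [bbunl,znsr] -> 12 lines: bvqa ngycn pzd ddk jhzxb rzt jei bbunl znsr ttnve wsgv sudp
Hunk 3: at line 10 remove [wsgv] add [jmb] -> 12 lines: bvqa ngycn pzd ddk jhzxb rzt jei bbunl znsr ttnve jmb sudp
Hunk 4: at line 5 remove [jei] add [rzvkb] -> 12 lines: bvqa ngycn pzd ddk jhzxb rzt rzvkb bbunl znsr ttnve jmb sudp
Hunk 5: at line 1 remove [pzd] add [tctk,kjqt,znc] -> 14 lines: bvqa ngycn tctk kjqt znc ddk jhzxb rzt rzvkb bbunl znsr ttnve jmb sudp
Hunk 6: at line 8 remove [rzvkb] add [unjcq,fnx] -> 15 lines: bvqa ngycn tctk kjqt znc ddk jhzxb rzt unjcq fnx bbunl znsr ttnve jmb sudp
Hunk 7: at line 3 remove [znc] add [lgn] -> 15 lines: bvqa ngycn tctk kjqt lgn ddk jhzxb rzt unjcq fnx bbunl znsr ttnve jmb sudp
Final line count: 15

Answer: 15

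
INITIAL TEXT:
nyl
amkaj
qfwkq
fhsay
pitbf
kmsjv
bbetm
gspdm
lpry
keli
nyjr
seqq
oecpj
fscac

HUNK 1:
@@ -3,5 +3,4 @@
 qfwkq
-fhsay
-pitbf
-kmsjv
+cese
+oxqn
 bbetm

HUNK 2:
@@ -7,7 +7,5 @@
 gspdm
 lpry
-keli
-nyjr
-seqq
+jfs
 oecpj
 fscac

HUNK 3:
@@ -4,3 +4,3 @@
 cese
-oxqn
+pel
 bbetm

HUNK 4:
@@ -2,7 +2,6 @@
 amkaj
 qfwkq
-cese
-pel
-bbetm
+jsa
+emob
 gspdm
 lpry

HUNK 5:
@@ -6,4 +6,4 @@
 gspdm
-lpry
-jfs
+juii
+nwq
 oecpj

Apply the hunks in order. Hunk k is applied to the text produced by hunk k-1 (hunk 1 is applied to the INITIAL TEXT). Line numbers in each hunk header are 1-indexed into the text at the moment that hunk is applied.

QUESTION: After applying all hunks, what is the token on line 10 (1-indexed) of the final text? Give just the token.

Answer: fscac

Derivation:
Hunk 1: at line 3 remove [fhsay,pitbf,kmsjv] add [cese,oxqn] -> 13 lines: nyl amkaj qfwkq cese oxqn bbetm gspdm lpry keli nyjr seqq oecpj fscac
Hunk 2: at line 7 remove [keli,nyjr,seqq] add [jfs] -> 11 lines: nyl amkaj qfwkq cese oxqn bbetm gspdm lpry jfs oecpj fscac
Hunk 3: at line 4 remove [oxqn] add [pel] -> 11 lines: nyl amkaj qfwkq cese pel bbetm gspdm lpry jfs oecpj fscac
Hunk 4: at line 2 remove [cese,pel,bbetm] add [jsa,emob] -> 10 lines: nyl amkaj qfwkq jsa emob gspdm lpry jfs oecpj fscac
Hunk 5: at line 6 remove [lpry,jfs] add [juii,nwq] -> 10 lines: nyl amkaj qfwkq jsa emob gspdm juii nwq oecpj fscac
Final line 10: fscac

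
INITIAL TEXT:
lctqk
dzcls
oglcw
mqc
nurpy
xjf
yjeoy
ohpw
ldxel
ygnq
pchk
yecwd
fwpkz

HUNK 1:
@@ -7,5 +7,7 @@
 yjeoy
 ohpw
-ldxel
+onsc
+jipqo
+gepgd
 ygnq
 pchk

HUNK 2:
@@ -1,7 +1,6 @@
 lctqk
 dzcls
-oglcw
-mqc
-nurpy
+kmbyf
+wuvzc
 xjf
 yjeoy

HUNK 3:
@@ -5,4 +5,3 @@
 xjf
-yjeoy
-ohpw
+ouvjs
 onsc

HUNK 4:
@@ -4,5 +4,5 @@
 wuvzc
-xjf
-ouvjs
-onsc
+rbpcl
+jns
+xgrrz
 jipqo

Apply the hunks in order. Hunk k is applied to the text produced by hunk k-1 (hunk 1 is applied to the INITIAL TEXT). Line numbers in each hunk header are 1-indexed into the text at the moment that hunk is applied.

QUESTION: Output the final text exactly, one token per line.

Hunk 1: at line 7 remove [ldxel] add [onsc,jipqo,gepgd] -> 15 lines: lctqk dzcls oglcw mqc nurpy xjf yjeoy ohpw onsc jipqo gepgd ygnq pchk yecwd fwpkz
Hunk 2: at line 1 remove [oglcw,mqc,nurpy] add [kmbyf,wuvzc] -> 14 lines: lctqk dzcls kmbyf wuvzc xjf yjeoy ohpw onsc jipqo gepgd ygnq pchk yecwd fwpkz
Hunk 3: at line 5 remove [yjeoy,ohpw] add [ouvjs] -> 13 lines: lctqk dzcls kmbyf wuvzc xjf ouvjs onsc jipqo gepgd ygnq pchk yecwd fwpkz
Hunk 4: at line 4 remove [xjf,ouvjs,onsc] add [rbpcl,jns,xgrrz] -> 13 lines: lctqk dzcls kmbyf wuvzc rbpcl jns xgrrz jipqo gepgd ygnq pchk yecwd fwpkz

Answer: lctqk
dzcls
kmbyf
wuvzc
rbpcl
jns
xgrrz
jipqo
gepgd
ygnq
pchk
yecwd
fwpkz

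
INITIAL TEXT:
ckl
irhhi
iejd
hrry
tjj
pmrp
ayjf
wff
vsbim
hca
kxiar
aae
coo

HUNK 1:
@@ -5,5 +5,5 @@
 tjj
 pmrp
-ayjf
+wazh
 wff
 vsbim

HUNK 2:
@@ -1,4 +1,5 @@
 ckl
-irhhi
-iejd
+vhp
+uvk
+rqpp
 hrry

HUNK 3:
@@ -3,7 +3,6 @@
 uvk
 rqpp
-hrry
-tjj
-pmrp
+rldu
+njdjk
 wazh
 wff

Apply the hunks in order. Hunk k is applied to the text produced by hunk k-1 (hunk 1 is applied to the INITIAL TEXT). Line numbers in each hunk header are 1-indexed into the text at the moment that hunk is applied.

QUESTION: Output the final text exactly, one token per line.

Answer: ckl
vhp
uvk
rqpp
rldu
njdjk
wazh
wff
vsbim
hca
kxiar
aae
coo

Derivation:
Hunk 1: at line 5 remove [ayjf] add [wazh] -> 13 lines: ckl irhhi iejd hrry tjj pmrp wazh wff vsbim hca kxiar aae coo
Hunk 2: at line 1 remove [irhhi,iejd] add [vhp,uvk,rqpp] -> 14 lines: ckl vhp uvk rqpp hrry tjj pmrp wazh wff vsbim hca kxiar aae coo
Hunk 3: at line 3 remove [hrry,tjj,pmrp] add [rldu,njdjk] -> 13 lines: ckl vhp uvk rqpp rldu njdjk wazh wff vsbim hca kxiar aae coo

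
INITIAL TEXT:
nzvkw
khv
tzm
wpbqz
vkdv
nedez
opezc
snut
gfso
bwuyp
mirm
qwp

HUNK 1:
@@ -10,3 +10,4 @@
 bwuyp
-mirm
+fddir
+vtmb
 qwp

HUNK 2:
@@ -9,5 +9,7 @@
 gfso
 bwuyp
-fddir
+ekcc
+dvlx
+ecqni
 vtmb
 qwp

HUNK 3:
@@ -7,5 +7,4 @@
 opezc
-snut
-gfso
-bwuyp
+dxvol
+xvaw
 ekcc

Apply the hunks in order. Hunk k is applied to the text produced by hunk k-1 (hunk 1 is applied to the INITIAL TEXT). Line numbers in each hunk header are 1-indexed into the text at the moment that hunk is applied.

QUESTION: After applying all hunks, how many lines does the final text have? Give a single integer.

Answer: 14

Derivation:
Hunk 1: at line 10 remove [mirm] add [fddir,vtmb] -> 13 lines: nzvkw khv tzm wpbqz vkdv nedez opezc snut gfso bwuyp fddir vtmb qwp
Hunk 2: at line 9 remove [fddir] add [ekcc,dvlx,ecqni] -> 15 lines: nzvkw khv tzm wpbqz vkdv nedez opezc snut gfso bwuyp ekcc dvlx ecqni vtmb qwp
Hunk 3: at line 7 remove [snut,gfso,bwuyp] add [dxvol,xvaw] -> 14 lines: nzvkw khv tzm wpbqz vkdv nedez opezc dxvol xvaw ekcc dvlx ecqni vtmb qwp
Final line count: 14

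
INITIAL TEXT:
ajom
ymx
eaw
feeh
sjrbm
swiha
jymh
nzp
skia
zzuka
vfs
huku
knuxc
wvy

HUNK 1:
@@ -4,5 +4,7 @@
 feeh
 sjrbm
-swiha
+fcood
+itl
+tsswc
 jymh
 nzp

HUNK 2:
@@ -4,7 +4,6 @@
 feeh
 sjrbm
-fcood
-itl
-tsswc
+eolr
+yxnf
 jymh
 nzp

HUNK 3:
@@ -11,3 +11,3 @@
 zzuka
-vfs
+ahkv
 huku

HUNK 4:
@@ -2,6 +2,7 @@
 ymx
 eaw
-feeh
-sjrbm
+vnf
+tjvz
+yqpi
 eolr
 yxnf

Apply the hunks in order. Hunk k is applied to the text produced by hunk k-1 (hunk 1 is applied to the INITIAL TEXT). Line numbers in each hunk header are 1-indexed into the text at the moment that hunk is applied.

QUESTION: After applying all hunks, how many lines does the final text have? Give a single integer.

Answer: 16

Derivation:
Hunk 1: at line 4 remove [swiha] add [fcood,itl,tsswc] -> 16 lines: ajom ymx eaw feeh sjrbm fcood itl tsswc jymh nzp skia zzuka vfs huku knuxc wvy
Hunk 2: at line 4 remove [fcood,itl,tsswc] add [eolr,yxnf] -> 15 lines: ajom ymx eaw feeh sjrbm eolr yxnf jymh nzp skia zzuka vfs huku knuxc wvy
Hunk 3: at line 11 remove [vfs] add [ahkv] -> 15 lines: ajom ymx eaw feeh sjrbm eolr yxnf jymh nzp skia zzuka ahkv huku knuxc wvy
Hunk 4: at line 2 remove [feeh,sjrbm] add [vnf,tjvz,yqpi] -> 16 lines: ajom ymx eaw vnf tjvz yqpi eolr yxnf jymh nzp skia zzuka ahkv huku knuxc wvy
Final line count: 16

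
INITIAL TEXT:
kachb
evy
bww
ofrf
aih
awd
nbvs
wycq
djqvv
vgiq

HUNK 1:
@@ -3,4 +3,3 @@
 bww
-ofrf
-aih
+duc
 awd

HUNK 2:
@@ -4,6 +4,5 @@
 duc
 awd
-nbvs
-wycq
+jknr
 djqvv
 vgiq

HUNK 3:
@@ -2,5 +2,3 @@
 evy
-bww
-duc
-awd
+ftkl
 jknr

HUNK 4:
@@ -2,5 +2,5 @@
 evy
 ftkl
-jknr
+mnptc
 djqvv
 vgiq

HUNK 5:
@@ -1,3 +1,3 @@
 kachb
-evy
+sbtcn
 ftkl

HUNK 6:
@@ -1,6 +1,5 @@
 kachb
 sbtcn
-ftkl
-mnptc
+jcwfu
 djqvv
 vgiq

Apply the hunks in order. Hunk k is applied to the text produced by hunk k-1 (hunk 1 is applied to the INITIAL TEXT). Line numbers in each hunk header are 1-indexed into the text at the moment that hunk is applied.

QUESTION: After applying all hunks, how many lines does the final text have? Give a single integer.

Answer: 5

Derivation:
Hunk 1: at line 3 remove [ofrf,aih] add [duc] -> 9 lines: kachb evy bww duc awd nbvs wycq djqvv vgiq
Hunk 2: at line 4 remove [nbvs,wycq] add [jknr] -> 8 lines: kachb evy bww duc awd jknr djqvv vgiq
Hunk 3: at line 2 remove [bww,duc,awd] add [ftkl] -> 6 lines: kachb evy ftkl jknr djqvv vgiq
Hunk 4: at line 2 remove [jknr] add [mnptc] -> 6 lines: kachb evy ftkl mnptc djqvv vgiq
Hunk 5: at line 1 remove [evy] add [sbtcn] -> 6 lines: kachb sbtcn ftkl mnptc djqvv vgiq
Hunk 6: at line 1 remove [ftkl,mnptc] add [jcwfu] -> 5 lines: kachb sbtcn jcwfu djqvv vgiq
Final line count: 5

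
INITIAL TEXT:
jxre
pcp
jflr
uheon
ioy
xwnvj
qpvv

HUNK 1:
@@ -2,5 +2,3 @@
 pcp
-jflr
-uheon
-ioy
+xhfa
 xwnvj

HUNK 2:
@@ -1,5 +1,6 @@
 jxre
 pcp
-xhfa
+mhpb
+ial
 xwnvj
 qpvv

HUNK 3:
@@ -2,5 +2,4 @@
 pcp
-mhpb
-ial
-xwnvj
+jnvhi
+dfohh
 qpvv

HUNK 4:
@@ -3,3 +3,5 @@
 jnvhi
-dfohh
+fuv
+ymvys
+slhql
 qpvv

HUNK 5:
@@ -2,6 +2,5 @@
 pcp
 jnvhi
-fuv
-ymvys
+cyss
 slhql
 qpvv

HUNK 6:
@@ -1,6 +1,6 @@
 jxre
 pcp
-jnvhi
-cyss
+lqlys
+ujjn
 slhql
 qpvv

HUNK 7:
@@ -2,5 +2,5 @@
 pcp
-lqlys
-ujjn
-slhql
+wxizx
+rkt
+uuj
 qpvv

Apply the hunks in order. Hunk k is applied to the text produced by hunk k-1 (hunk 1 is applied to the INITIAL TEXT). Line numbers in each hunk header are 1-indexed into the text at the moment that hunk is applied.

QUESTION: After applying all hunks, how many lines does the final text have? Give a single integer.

Answer: 6

Derivation:
Hunk 1: at line 2 remove [jflr,uheon,ioy] add [xhfa] -> 5 lines: jxre pcp xhfa xwnvj qpvv
Hunk 2: at line 1 remove [xhfa] add [mhpb,ial] -> 6 lines: jxre pcp mhpb ial xwnvj qpvv
Hunk 3: at line 2 remove [mhpb,ial,xwnvj] add [jnvhi,dfohh] -> 5 lines: jxre pcp jnvhi dfohh qpvv
Hunk 4: at line 3 remove [dfohh] add [fuv,ymvys,slhql] -> 7 lines: jxre pcp jnvhi fuv ymvys slhql qpvv
Hunk 5: at line 2 remove [fuv,ymvys] add [cyss] -> 6 lines: jxre pcp jnvhi cyss slhql qpvv
Hunk 6: at line 1 remove [jnvhi,cyss] add [lqlys,ujjn] -> 6 lines: jxre pcp lqlys ujjn slhql qpvv
Hunk 7: at line 2 remove [lqlys,ujjn,slhql] add [wxizx,rkt,uuj] -> 6 lines: jxre pcp wxizx rkt uuj qpvv
Final line count: 6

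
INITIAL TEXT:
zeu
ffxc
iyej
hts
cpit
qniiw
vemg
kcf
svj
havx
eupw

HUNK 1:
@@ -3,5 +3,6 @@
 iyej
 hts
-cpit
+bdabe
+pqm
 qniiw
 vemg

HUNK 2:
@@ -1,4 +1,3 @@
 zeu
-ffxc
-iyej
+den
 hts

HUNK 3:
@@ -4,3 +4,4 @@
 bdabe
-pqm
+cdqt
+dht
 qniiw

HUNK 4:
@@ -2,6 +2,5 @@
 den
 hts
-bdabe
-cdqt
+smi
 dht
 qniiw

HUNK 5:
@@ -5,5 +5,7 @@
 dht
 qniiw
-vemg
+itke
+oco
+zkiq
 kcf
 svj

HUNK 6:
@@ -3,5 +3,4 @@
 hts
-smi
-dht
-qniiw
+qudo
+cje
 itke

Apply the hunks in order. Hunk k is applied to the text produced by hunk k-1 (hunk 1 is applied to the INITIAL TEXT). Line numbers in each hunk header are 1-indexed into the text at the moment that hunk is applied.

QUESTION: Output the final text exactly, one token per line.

Answer: zeu
den
hts
qudo
cje
itke
oco
zkiq
kcf
svj
havx
eupw

Derivation:
Hunk 1: at line 3 remove [cpit] add [bdabe,pqm] -> 12 lines: zeu ffxc iyej hts bdabe pqm qniiw vemg kcf svj havx eupw
Hunk 2: at line 1 remove [ffxc,iyej] add [den] -> 11 lines: zeu den hts bdabe pqm qniiw vemg kcf svj havx eupw
Hunk 3: at line 4 remove [pqm] add [cdqt,dht] -> 12 lines: zeu den hts bdabe cdqt dht qniiw vemg kcf svj havx eupw
Hunk 4: at line 2 remove [bdabe,cdqt] add [smi] -> 11 lines: zeu den hts smi dht qniiw vemg kcf svj havx eupw
Hunk 5: at line 5 remove [vemg] add [itke,oco,zkiq] -> 13 lines: zeu den hts smi dht qniiw itke oco zkiq kcf svj havx eupw
Hunk 6: at line 3 remove [smi,dht,qniiw] add [qudo,cje] -> 12 lines: zeu den hts qudo cje itke oco zkiq kcf svj havx eupw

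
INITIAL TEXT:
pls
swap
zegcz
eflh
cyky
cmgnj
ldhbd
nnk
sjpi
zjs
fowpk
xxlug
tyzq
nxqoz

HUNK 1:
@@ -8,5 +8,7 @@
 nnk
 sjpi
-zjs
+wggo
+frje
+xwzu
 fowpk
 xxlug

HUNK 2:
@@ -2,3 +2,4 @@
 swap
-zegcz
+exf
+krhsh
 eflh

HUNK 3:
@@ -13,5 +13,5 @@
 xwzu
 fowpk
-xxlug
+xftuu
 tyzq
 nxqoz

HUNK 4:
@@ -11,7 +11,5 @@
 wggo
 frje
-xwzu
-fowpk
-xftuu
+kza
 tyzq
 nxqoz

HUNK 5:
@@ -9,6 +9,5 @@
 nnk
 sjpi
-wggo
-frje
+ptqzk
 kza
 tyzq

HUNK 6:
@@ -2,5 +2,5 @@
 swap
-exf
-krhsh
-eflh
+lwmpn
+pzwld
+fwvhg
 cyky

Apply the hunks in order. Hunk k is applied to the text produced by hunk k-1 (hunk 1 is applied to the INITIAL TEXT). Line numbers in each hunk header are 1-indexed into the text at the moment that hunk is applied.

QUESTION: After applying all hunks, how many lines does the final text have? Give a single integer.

Answer: 14

Derivation:
Hunk 1: at line 8 remove [zjs] add [wggo,frje,xwzu] -> 16 lines: pls swap zegcz eflh cyky cmgnj ldhbd nnk sjpi wggo frje xwzu fowpk xxlug tyzq nxqoz
Hunk 2: at line 2 remove [zegcz] add [exf,krhsh] -> 17 lines: pls swap exf krhsh eflh cyky cmgnj ldhbd nnk sjpi wggo frje xwzu fowpk xxlug tyzq nxqoz
Hunk 3: at line 13 remove [xxlug] add [xftuu] -> 17 lines: pls swap exf krhsh eflh cyky cmgnj ldhbd nnk sjpi wggo frje xwzu fowpk xftuu tyzq nxqoz
Hunk 4: at line 11 remove [xwzu,fowpk,xftuu] add [kza] -> 15 lines: pls swap exf krhsh eflh cyky cmgnj ldhbd nnk sjpi wggo frje kza tyzq nxqoz
Hunk 5: at line 9 remove [wggo,frje] add [ptqzk] -> 14 lines: pls swap exf krhsh eflh cyky cmgnj ldhbd nnk sjpi ptqzk kza tyzq nxqoz
Hunk 6: at line 2 remove [exf,krhsh,eflh] add [lwmpn,pzwld,fwvhg] -> 14 lines: pls swap lwmpn pzwld fwvhg cyky cmgnj ldhbd nnk sjpi ptqzk kza tyzq nxqoz
Final line count: 14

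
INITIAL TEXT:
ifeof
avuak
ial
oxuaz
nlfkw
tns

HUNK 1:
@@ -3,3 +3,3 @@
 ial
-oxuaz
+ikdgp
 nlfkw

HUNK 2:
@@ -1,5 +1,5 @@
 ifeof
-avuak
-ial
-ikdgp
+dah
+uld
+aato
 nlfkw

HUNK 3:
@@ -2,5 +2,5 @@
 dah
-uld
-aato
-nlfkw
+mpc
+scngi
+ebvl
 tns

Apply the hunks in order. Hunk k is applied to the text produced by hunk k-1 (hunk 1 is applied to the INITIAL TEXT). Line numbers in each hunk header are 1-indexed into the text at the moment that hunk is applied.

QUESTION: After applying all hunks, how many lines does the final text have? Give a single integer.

Answer: 6

Derivation:
Hunk 1: at line 3 remove [oxuaz] add [ikdgp] -> 6 lines: ifeof avuak ial ikdgp nlfkw tns
Hunk 2: at line 1 remove [avuak,ial,ikdgp] add [dah,uld,aato] -> 6 lines: ifeof dah uld aato nlfkw tns
Hunk 3: at line 2 remove [uld,aato,nlfkw] add [mpc,scngi,ebvl] -> 6 lines: ifeof dah mpc scngi ebvl tns
Final line count: 6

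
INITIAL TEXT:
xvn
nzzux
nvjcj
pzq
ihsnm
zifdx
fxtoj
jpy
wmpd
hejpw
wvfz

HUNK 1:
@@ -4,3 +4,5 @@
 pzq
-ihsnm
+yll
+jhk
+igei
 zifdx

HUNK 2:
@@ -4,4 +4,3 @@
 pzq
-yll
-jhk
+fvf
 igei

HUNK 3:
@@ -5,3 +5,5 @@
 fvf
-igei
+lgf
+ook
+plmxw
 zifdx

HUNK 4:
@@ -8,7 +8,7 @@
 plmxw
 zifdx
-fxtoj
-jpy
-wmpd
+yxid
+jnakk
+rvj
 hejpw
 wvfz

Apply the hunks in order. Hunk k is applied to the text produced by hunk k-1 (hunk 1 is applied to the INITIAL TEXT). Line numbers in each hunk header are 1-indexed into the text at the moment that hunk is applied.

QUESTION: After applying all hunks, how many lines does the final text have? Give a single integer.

Hunk 1: at line 4 remove [ihsnm] add [yll,jhk,igei] -> 13 lines: xvn nzzux nvjcj pzq yll jhk igei zifdx fxtoj jpy wmpd hejpw wvfz
Hunk 2: at line 4 remove [yll,jhk] add [fvf] -> 12 lines: xvn nzzux nvjcj pzq fvf igei zifdx fxtoj jpy wmpd hejpw wvfz
Hunk 3: at line 5 remove [igei] add [lgf,ook,plmxw] -> 14 lines: xvn nzzux nvjcj pzq fvf lgf ook plmxw zifdx fxtoj jpy wmpd hejpw wvfz
Hunk 4: at line 8 remove [fxtoj,jpy,wmpd] add [yxid,jnakk,rvj] -> 14 lines: xvn nzzux nvjcj pzq fvf lgf ook plmxw zifdx yxid jnakk rvj hejpw wvfz
Final line count: 14

Answer: 14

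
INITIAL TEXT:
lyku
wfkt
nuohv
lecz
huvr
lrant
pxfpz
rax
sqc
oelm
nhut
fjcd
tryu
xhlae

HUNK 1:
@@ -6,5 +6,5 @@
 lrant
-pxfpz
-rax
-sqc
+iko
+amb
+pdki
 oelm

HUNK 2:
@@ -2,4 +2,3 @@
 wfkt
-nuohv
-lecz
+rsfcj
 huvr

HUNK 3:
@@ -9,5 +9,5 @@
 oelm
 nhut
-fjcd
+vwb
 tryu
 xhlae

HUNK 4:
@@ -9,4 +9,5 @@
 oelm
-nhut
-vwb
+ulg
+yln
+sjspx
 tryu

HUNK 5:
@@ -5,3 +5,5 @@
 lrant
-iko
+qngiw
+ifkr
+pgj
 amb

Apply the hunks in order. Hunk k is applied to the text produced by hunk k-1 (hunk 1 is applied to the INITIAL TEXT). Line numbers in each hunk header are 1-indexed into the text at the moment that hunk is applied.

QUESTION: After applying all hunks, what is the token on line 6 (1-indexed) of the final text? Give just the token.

Answer: qngiw

Derivation:
Hunk 1: at line 6 remove [pxfpz,rax,sqc] add [iko,amb,pdki] -> 14 lines: lyku wfkt nuohv lecz huvr lrant iko amb pdki oelm nhut fjcd tryu xhlae
Hunk 2: at line 2 remove [nuohv,lecz] add [rsfcj] -> 13 lines: lyku wfkt rsfcj huvr lrant iko amb pdki oelm nhut fjcd tryu xhlae
Hunk 3: at line 9 remove [fjcd] add [vwb] -> 13 lines: lyku wfkt rsfcj huvr lrant iko amb pdki oelm nhut vwb tryu xhlae
Hunk 4: at line 9 remove [nhut,vwb] add [ulg,yln,sjspx] -> 14 lines: lyku wfkt rsfcj huvr lrant iko amb pdki oelm ulg yln sjspx tryu xhlae
Hunk 5: at line 5 remove [iko] add [qngiw,ifkr,pgj] -> 16 lines: lyku wfkt rsfcj huvr lrant qngiw ifkr pgj amb pdki oelm ulg yln sjspx tryu xhlae
Final line 6: qngiw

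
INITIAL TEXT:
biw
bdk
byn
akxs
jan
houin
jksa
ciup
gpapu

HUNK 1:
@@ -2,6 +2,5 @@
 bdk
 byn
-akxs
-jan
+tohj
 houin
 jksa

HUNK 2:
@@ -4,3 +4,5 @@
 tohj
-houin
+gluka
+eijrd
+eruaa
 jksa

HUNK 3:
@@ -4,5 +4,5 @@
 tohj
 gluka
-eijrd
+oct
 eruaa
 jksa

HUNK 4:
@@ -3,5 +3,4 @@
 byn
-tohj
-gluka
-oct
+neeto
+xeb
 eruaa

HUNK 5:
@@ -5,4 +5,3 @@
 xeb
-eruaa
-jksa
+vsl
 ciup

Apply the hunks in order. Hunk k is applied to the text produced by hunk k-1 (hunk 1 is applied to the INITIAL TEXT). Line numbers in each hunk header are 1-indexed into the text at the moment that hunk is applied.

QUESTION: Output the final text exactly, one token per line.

Answer: biw
bdk
byn
neeto
xeb
vsl
ciup
gpapu

Derivation:
Hunk 1: at line 2 remove [akxs,jan] add [tohj] -> 8 lines: biw bdk byn tohj houin jksa ciup gpapu
Hunk 2: at line 4 remove [houin] add [gluka,eijrd,eruaa] -> 10 lines: biw bdk byn tohj gluka eijrd eruaa jksa ciup gpapu
Hunk 3: at line 4 remove [eijrd] add [oct] -> 10 lines: biw bdk byn tohj gluka oct eruaa jksa ciup gpapu
Hunk 4: at line 3 remove [tohj,gluka,oct] add [neeto,xeb] -> 9 lines: biw bdk byn neeto xeb eruaa jksa ciup gpapu
Hunk 5: at line 5 remove [eruaa,jksa] add [vsl] -> 8 lines: biw bdk byn neeto xeb vsl ciup gpapu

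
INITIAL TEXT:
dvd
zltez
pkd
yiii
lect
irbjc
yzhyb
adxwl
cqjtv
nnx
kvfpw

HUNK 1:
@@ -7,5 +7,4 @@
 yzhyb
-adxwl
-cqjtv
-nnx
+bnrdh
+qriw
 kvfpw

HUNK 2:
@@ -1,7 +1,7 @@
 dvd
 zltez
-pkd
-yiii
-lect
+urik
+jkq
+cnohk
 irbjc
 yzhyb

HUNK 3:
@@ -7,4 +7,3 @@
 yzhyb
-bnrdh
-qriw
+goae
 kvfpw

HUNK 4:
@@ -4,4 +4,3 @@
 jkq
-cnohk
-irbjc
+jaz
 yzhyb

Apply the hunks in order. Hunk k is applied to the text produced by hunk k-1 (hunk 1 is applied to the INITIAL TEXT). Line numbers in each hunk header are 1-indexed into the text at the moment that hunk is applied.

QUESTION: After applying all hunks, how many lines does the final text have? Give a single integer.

Hunk 1: at line 7 remove [adxwl,cqjtv,nnx] add [bnrdh,qriw] -> 10 lines: dvd zltez pkd yiii lect irbjc yzhyb bnrdh qriw kvfpw
Hunk 2: at line 1 remove [pkd,yiii,lect] add [urik,jkq,cnohk] -> 10 lines: dvd zltez urik jkq cnohk irbjc yzhyb bnrdh qriw kvfpw
Hunk 3: at line 7 remove [bnrdh,qriw] add [goae] -> 9 lines: dvd zltez urik jkq cnohk irbjc yzhyb goae kvfpw
Hunk 4: at line 4 remove [cnohk,irbjc] add [jaz] -> 8 lines: dvd zltez urik jkq jaz yzhyb goae kvfpw
Final line count: 8

Answer: 8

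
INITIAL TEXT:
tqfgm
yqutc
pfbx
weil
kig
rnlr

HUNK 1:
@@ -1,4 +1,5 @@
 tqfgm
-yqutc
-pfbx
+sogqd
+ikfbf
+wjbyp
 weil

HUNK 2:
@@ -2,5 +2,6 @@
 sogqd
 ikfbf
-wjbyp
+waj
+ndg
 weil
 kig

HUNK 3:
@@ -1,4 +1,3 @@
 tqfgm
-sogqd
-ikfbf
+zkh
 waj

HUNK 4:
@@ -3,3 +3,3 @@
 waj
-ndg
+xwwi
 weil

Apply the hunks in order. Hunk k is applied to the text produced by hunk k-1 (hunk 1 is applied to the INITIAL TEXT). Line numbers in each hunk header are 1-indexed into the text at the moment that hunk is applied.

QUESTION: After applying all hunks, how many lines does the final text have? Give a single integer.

Answer: 7

Derivation:
Hunk 1: at line 1 remove [yqutc,pfbx] add [sogqd,ikfbf,wjbyp] -> 7 lines: tqfgm sogqd ikfbf wjbyp weil kig rnlr
Hunk 2: at line 2 remove [wjbyp] add [waj,ndg] -> 8 lines: tqfgm sogqd ikfbf waj ndg weil kig rnlr
Hunk 3: at line 1 remove [sogqd,ikfbf] add [zkh] -> 7 lines: tqfgm zkh waj ndg weil kig rnlr
Hunk 4: at line 3 remove [ndg] add [xwwi] -> 7 lines: tqfgm zkh waj xwwi weil kig rnlr
Final line count: 7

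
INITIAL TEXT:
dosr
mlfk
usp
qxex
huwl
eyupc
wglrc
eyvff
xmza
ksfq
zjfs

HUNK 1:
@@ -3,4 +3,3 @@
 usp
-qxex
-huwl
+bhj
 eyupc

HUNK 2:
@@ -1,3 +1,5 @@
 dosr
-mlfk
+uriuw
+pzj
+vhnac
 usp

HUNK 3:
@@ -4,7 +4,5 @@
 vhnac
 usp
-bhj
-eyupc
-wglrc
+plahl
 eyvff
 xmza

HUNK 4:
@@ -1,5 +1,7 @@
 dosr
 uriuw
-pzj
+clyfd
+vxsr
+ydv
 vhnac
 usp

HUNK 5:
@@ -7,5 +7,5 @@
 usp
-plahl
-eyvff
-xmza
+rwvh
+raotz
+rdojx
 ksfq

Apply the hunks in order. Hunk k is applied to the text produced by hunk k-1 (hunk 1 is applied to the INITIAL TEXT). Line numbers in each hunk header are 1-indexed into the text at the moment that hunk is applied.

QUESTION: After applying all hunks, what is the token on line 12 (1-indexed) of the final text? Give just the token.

Hunk 1: at line 3 remove [qxex,huwl] add [bhj] -> 10 lines: dosr mlfk usp bhj eyupc wglrc eyvff xmza ksfq zjfs
Hunk 2: at line 1 remove [mlfk] add [uriuw,pzj,vhnac] -> 12 lines: dosr uriuw pzj vhnac usp bhj eyupc wglrc eyvff xmza ksfq zjfs
Hunk 3: at line 4 remove [bhj,eyupc,wglrc] add [plahl] -> 10 lines: dosr uriuw pzj vhnac usp plahl eyvff xmza ksfq zjfs
Hunk 4: at line 1 remove [pzj] add [clyfd,vxsr,ydv] -> 12 lines: dosr uriuw clyfd vxsr ydv vhnac usp plahl eyvff xmza ksfq zjfs
Hunk 5: at line 7 remove [plahl,eyvff,xmza] add [rwvh,raotz,rdojx] -> 12 lines: dosr uriuw clyfd vxsr ydv vhnac usp rwvh raotz rdojx ksfq zjfs
Final line 12: zjfs

Answer: zjfs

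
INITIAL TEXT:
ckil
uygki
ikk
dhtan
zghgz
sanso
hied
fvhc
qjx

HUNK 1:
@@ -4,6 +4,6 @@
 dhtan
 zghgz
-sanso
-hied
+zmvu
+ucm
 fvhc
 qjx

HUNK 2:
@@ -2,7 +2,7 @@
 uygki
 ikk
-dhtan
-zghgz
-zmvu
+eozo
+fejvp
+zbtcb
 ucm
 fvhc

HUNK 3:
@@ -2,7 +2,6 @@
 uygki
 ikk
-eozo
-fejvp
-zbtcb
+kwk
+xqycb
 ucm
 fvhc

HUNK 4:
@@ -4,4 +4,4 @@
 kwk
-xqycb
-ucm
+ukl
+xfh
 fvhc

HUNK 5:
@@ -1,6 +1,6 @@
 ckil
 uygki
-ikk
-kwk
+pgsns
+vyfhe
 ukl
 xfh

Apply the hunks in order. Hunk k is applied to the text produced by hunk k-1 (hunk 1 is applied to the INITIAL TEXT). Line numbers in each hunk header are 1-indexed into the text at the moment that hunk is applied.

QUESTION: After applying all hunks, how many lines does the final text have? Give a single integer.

Answer: 8

Derivation:
Hunk 1: at line 4 remove [sanso,hied] add [zmvu,ucm] -> 9 lines: ckil uygki ikk dhtan zghgz zmvu ucm fvhc qjx
Hunk 2: at line 2 remove [dhtan,zghgz,zmvu] add [eozo,fejvp,zbtcb] -> 9 lines: ckil uygki ikk eozo fejvp zbtcb ucm fvhc qjx
Hunk 3: at line 2 remove [eozo,fejvp,zbtcb] add [kwk,xqycb] -> 8 lines: ckil uygki ikk kwk xqycb ucm fvhc qjx
Hunk 4: at line 4 remove [xqycb,ucm] add [ukl,xfh] -> 8 lines: ckil uygki ikk kwk ukl xfh fvhc qjx
Hunk 5: at line 1 remove [ikk,kwk] add [pgsns,vyfhe] -> 8 lines: ckil uygki pgsns vyfhe ukl xfh fvhc qjx
Final line count: 8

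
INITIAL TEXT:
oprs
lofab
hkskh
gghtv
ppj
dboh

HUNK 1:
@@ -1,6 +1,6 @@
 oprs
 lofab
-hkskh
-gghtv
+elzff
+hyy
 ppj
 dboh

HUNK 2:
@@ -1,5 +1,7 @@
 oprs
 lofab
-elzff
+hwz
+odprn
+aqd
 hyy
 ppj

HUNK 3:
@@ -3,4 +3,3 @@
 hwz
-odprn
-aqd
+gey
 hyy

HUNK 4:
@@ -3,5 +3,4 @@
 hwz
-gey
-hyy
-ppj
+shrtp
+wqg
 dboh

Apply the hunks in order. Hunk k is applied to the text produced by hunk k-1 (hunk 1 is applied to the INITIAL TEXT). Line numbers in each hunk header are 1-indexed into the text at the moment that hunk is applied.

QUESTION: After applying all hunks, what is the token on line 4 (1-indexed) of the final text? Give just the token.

Hunk 1: at line 1 remove [hkskh,gghtv] add [elzff,hyy] -> 6 lines: oprs lofab elzff hyy ppj dboh
Hunk 2: at line 1 remove [elzff] add [hwz,odprn,aqd] -> 8 lines: oprs lofab hwz odprn aqd hyy ppj dboh
Hunk 3: at line 3 remove [odprn,aqd] add [gey] -> 7 lines: oprs lofab hwz gey hyy ppj dboh
Hunk 4: at line 3 remove [gey,hyy,ppj] add [shrtp,wqg] -> 6 lines: oprs lofab hwz shrtp wqg dboh
Final line 4: shrtp

Answer: shrtp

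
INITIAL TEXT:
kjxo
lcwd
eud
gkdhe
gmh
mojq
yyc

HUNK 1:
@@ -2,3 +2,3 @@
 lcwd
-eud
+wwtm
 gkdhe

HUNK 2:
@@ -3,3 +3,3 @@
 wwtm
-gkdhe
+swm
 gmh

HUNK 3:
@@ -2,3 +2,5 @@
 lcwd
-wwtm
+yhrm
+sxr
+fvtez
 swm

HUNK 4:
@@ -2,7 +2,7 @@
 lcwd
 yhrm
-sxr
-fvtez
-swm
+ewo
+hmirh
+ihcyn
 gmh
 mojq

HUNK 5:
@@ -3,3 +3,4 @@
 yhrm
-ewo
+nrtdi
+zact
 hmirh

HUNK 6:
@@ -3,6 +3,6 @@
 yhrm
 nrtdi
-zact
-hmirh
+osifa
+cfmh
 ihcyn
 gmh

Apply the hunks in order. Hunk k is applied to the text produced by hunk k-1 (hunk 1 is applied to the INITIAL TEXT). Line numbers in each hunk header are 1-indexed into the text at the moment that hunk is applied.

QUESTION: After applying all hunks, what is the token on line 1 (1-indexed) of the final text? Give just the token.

Hunk 1: at line 2 remove [eud] add [wwtm] -> 7 lines: kjxo lcwd wwtm gkdhe gmh mojq yyc
Hunk 2: at line 3 remove [gkdhe] add [swm] -> 7 lines: kjxo lcwd wwtm swm gmh mojq yyc
Hunk 3: at line 2 remove [wwtm] add [yhrm,sxr,fvtez] -> 9 lines: kjxo lcwd yhrm sxr fvtez swm gmh mojq yyc
Hunk 4: at line 2 remove [sxr,fvtez,swm] add [ewo,hmirh,ihcyn] -> 9 lines: kjxo lcwd yhrm ewo hmirh ihcyn gmh mojq yyc
Hunk 5: at line 3 remove [ewo] add [nrtdi,zact] -> 10 lines: kjxo lcwd yhrm nrtdi zact hmirh ihcyn gmh mojq yyc
Hunk 6: at line 3 remove [zact,hmirh] add [osifa,cfmh] -> 10 lines: kjxo lcwd yhrm nrtdi osifa cfmh ihcyn gmh mojq yyc
Final line 1: kjxo

Answer: kjxo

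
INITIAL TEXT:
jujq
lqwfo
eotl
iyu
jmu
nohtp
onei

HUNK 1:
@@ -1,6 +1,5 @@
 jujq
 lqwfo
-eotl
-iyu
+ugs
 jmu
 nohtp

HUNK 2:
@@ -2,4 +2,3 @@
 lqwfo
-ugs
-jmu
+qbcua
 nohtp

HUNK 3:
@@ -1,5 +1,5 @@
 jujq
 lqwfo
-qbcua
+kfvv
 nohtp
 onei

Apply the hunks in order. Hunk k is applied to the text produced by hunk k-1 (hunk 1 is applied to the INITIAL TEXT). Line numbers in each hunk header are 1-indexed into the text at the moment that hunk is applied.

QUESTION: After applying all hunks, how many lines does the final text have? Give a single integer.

Hunk 1: at line 1 remove [eotl,iyu] add [ugs] -> 6 lines: jujq lqwfo ugs jmu nohtp onei
Hunk 2: at line 2 remove [ugs,jmu] add [qbcua] -> 5 lines: jujq lqwfo qbcua nohtp onei
Hunk 3: at line 1 remove [qbcua] add [kfvv] -> 5 lines: jujq lqwfo kfvv nohtp onei
Final line count: 5

Answer: 5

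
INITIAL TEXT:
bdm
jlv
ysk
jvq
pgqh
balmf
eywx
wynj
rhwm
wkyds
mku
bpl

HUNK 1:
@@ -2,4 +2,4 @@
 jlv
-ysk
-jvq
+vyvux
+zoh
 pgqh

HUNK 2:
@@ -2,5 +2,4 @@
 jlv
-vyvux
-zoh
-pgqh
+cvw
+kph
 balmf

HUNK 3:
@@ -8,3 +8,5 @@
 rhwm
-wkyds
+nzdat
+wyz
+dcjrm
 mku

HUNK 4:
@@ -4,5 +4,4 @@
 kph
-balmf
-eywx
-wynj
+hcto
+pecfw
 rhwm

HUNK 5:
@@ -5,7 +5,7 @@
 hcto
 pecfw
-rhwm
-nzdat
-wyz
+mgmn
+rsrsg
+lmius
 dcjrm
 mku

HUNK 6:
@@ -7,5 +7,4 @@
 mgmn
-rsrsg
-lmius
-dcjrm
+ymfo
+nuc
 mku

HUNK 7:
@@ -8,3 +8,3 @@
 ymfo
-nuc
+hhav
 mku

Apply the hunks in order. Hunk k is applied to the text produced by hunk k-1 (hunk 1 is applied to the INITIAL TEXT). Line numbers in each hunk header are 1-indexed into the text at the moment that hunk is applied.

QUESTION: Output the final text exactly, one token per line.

Answer: bdm
jlv
cvw
kph
hcto
pecfw
mgmn
ymfo
hhav
mku
bpl

Derivation:
Hunk 1: at line 2 remove [ysk,jvq] add [vyvux,zoh] -> 12 lines: bdm jlv vyvux zoh pgqh balmf eywx wynj rhwm wkyds mku bpl
Hunk 2: at line 2 remove [vyvux,zoh,pgqh] add [cvw,kph] -> 11 lines: bdm jlv cvw kph balmf eywx wynj rhwm wkyds mku bpl
Hunk 3: at line 8 remove [wkyds] add [nzdat,wyz,dcjrm] -> 13 lines: bdm jlv cvw kph balmf eywx wynj rhwm nzdat wyz dcjrm mku bpl
Hunk 4: at line 4 remove [balmf,eywx,wynj] add [hcto,pecfw] -> 12 lines: bdm jlv cvw kph hcto pecfw rhwm nzdat wyz dcjrm mku bpl
Hunk 5: at line 5 remove [rhwm,nzdat,wyz] add [mgmn,rsrsg,lmius] -> 12 lines: bdm jlv cvw kph hcto pecfw mgmn rsrsg lmius dcjrm mku bpl
Hunk 6: at line 7 remove [rsrsg,lmius,dcjrm] add [ymfo,nuc] -> 11 lines: bdm jlv cvw kph hcto pecfw mgmn ymfo nuc mku bpl
Hunk 7: at line 8 remove [nuc] add [hhav] -> 11 lines: bdm jlv cvw kph hcto pecfw mgmn ymfo hhav mku bpl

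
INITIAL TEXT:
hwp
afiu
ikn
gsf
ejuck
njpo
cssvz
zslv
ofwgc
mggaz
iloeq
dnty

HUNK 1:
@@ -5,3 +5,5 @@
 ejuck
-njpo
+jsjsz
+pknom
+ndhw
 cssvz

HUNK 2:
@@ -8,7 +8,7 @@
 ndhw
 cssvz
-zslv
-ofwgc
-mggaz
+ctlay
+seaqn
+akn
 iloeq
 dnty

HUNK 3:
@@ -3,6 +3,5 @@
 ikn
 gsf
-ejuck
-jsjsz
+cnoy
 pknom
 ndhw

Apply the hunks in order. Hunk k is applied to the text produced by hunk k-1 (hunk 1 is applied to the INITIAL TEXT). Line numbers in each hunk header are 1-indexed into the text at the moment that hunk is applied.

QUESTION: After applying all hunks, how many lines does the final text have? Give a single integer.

Answer: 13

Derivation:
Hunk 1: at line 5 remove [njpo] add [jsjsz,pknom,ndhw] -> 14 lines: hwp afiu ikn gsf ejuck jsjsz pknom ndhw cssvz zslv ofwgc mggaz iloeq dnty
Hunk 2: at line 8 remove [zslv,ofwgc,mggaz] add [ctlay,seaqn,akn] -> 14 lines: hwp afiu ikn gsf ejuck jsjsz pknom ndhw cssvz ctlay seaqn akn iloeq dnty
Hunk 3: at line 3 remove [ejuck,jsjsz] add [cnoy] -> 13 lines: hwp afiu ikn gsf cnoy pknom ndhw cssvz ctlay seaqn akn iloeq dnty
Final line count: 13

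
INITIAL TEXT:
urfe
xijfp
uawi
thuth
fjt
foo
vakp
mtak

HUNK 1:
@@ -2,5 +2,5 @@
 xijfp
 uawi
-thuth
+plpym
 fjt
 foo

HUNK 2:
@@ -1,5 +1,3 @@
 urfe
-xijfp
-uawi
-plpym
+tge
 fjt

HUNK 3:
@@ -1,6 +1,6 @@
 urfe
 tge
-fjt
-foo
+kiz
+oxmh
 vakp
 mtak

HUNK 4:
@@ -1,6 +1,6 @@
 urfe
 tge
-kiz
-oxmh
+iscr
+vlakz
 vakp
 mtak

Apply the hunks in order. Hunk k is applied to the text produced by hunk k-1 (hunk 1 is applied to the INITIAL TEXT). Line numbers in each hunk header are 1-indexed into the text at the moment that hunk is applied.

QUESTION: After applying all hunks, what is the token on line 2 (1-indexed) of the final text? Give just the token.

Hunk 1: at line 2 remove [thuth] add [plpym] -> 8 lines: urfe xijfp uawi plpym fjt foo vakp mtak
Hunk 2: at line 1 remove [xijfp,uawi,plpym] add [tge] -> 6 lines: urfe tge fjt foo vakp mtak
Hunk 3: at line 1 remove [fjt,foo] add [kiz,oxmh] -> 6 lines: urfe tge kiz oxmh vakp mtak
Hunk 4: at line 1 remove [kiz,oxmh] add [iscr,vlakz] -> 6 lines: urfe tge iscr vlakz vakp mtak
Final line 2: tge

Answer: tge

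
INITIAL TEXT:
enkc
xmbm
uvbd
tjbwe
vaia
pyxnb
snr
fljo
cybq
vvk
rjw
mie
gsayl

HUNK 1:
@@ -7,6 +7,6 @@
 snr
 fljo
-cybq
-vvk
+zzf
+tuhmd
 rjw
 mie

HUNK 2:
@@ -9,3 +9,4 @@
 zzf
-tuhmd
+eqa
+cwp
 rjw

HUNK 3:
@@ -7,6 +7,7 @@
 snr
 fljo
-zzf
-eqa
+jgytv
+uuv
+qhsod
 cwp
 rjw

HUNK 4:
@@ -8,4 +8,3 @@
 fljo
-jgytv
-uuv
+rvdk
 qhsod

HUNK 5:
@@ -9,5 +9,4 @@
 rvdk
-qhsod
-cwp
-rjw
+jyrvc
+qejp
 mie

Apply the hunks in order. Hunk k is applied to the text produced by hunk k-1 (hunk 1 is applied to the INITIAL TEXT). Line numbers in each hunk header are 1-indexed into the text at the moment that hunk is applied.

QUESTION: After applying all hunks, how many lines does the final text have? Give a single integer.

Answer: 13

Derivation:
Hunk 1: at line 7 remove [cybq,vvk] add [zzf,tuhmd] -> 13 lines: enkc xmbm uvbd tjbwe vaia pyxnb snr fljo zzf tuhmd rjw mie gsayl
Hunk 2: at line 9 remove [tuhmd] add [eqa,cwp] -> 14 lines: enkc xmbm uvbd tjbwe vaia pyxnb snr fljo zzf eqa cwp rjw mie gsayl
Hunk 3: at line 7 remove [zzf,eqa] add [jgytv,uuv,qhsod] -> 15 lines: enkc xmbm uvbd tjbwe vaia pyxnb snr fljo jgytv uuv qhsod cwp rjw mie gsayl
Hunk 4: at line 8 remove [jgytv,uuv] add [rvdk] -> 14 lines: enkc xmbm uvbd tjbwe vaia pyxnb snr fljo rvdk qhsod cwp rjw mie gsayl
Hunk 5: at line 9 remove [qhsod,cwp,rjw] add [jyrvc,qejp] -> 13 lines: enkc xmbm uvbd tjbwe vaia pyxnb snr fljo rvdk jyrvc qejp mie gsayl
Final line count: 13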